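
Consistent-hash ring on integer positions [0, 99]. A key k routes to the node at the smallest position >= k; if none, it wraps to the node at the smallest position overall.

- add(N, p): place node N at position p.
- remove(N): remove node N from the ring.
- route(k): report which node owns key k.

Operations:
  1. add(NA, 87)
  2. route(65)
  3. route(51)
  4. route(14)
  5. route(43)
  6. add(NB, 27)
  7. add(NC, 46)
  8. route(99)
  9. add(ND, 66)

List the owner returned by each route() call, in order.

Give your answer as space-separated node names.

Answer: NA NA NA NA NB

Derivation:
Op 1: add NA@87 -> ring=[87:NA]
Op 2: route key 65: smallest pos >= 65 is 87 -> NA
Op 3: route key 51: smallest pos >= 51 is 87 -> NA
Op 4: route key 14: smallest pos >= 14 is 87 -> NA
Op 5: route key 43: smallest pos >= 43 is 87 -> NA
Op 6: add NB@27 -> ring=[27:NB,87:NA]
Op 7: add NC@46 -> ring=[27:NB,46:NC,87:NA]
Op 8: route key 99: none >= 99, wrap to smallest pos 27 -> NB
Op 9: add ND@66 -> ring=[27:NB,46:NC,66:ND,87:NA]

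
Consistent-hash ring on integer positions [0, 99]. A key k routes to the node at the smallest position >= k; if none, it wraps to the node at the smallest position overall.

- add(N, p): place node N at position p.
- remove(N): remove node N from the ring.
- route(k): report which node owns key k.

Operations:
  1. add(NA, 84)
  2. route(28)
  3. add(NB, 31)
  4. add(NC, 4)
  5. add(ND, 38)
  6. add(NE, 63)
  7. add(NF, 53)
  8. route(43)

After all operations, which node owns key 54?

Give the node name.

Op 1: add NA@84 -> ring=[84:NA]
Op 2: route key 28: smallest pos >= 28 is 84 -> NA
Op 3: add NB@31 -> ring=[31:NB,84:NA]
Op 4: add NC@4 -> ring=[4:NC,31:NB,84:NA]
Op 5: add ND@38 -> ring=[4:NC,31:NB,38:ND,84:NA]
Op 6: add NE@63 -> ring=[4:NC,31:NB,38:ND,63:NE,84:NA]
Op 7: add NF@53 -> ring=[4:NC,31:NB,38:ND,53:NF,63:NE,84:NA]
Op 8: route key 43: smallest pos >= 43 is 53 -> NF
Final route key 54: smallest pos >= 54 is 63 -> NE

Answer: NE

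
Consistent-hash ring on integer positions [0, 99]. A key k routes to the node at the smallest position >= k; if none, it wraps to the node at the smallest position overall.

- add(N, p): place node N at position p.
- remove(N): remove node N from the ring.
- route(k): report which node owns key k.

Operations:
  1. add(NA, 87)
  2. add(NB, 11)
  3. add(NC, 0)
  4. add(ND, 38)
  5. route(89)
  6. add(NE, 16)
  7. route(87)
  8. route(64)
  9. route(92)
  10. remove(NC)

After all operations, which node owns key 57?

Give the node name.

Answer: NA

Derivation:
Op 1: add NA@87 -> ring=[87:NA]
Op 2: add NB@11 -> ring=[11:NB,87:NA]
Op 3: add NC@0 -> ring=[0:NC,11:NB,87:NA]
Op 4: add ND@38 -> ring=[0:NC,11:NB,38:ND,87:NA]
Op 5: route key 89: none >= 89, wrap to smallest pos 0 -> NC
Op 6: add NE@16 -> ring=[0:NC,11:NB,16:NE,38:ND,87:NA]
Op 7: route key 87: smallest pos >= 87 is 87 -> NA
Op 8: route key 64: smallest pos >= 64 is 87 -> NA
Op 9: route key 92: none >= 92, wrap to smallest pos 0 -> NC
Op 10: remove NC -> ring=[11:NB,16:NE,38:ND,87:NA]
Final route key 57: smallest pos >= 57 is 87 -> NA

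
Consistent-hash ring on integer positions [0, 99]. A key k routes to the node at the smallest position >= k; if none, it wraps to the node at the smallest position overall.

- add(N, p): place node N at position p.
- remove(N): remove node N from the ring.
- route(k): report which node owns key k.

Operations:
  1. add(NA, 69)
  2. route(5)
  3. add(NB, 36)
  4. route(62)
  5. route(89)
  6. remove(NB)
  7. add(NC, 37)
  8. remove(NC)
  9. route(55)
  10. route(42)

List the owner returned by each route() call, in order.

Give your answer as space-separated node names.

Answer: NA NA NB NA NA

Derivation:
Op 1: add NA@69 -> ring=[69:NA]
Op 2: route key 5: smallest pos >= 5 is 69 -> NA
Op 3: add NB@36 -> ring=[36:NB,69:NA]
Op 4: route key 62: smallest pos >= 62 is 69 -> NA
Op 5: route key 89: none >= 89, wrap to smallest pos 36 -> NB
Op 6: remove NB -> ring=[69:NA]
Op 7: add NC@37 -> ring=[37:NC,69:NA]
Op 8: remove NC -> ring=[69:NA]
Op 9: route key 55: smallest pos >= 55 is 69 -> NA
Op 10: route key 42: smallest pos >= 42 is 69 -> NA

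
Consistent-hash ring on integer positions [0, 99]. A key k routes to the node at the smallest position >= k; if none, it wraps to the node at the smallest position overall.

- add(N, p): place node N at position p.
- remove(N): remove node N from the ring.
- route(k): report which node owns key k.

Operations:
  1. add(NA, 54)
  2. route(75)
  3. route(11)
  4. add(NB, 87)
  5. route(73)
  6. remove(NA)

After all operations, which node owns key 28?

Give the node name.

Answer: NB

Derivation:
Op 1: add NA@54 -> ring=[54:NA]
Op 2: route key 75: none >= 75, wrap to smallest pos 54 -> NA
Op 3: route key 11: smallest pos >= 11 is 54 -> NA
Op 4: add NB@87 -> ring=[54:NA,87:NB]
Op 5: route key 73: smallest pos >= 73 is 87 -> NB
Op 6: remove NA -> ring=[87:NB]
Final route key 28: smallest pos >= 28 is 87 -> NB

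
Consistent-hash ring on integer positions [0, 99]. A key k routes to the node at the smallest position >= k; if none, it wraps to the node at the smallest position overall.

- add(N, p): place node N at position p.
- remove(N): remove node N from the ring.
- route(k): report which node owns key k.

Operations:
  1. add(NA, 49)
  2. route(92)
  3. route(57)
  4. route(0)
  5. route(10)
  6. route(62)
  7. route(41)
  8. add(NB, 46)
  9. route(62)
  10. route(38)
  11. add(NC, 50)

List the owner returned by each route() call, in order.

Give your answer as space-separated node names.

Op 1: add NA@49 -> ring=[49:NA]
Op 2: route key 92: none >= 92, wrap to smallest pos 49 -> NA
Op 3: route key 57: none >= 57, wrap to smallest pos 49 -> NA
Op 4: route key 0: smallest pos >= 0 is 49 -> NA
Op 5: route key 10: smallest pos >= 10 is 49 -> NA
Op 6: route key 62: none >= 62, wrap to smallest pos 49 -> NA
Op 7: route key 41: smallest pos >= 41 is 49 -> NA
Op 8: add NB@46 -> ring=[46:NB,49:NA]
Op 9: route key 62: none >= 62, wrap to smallest pos 46 -> NB
Op 10: route key 38: smallest pos >= 38 is 46 -> NB
Op 11: add NC@50 -> ring=[46:NB,49:NA,50:NC]

Answer: NA NA NA NA NA NA NB NB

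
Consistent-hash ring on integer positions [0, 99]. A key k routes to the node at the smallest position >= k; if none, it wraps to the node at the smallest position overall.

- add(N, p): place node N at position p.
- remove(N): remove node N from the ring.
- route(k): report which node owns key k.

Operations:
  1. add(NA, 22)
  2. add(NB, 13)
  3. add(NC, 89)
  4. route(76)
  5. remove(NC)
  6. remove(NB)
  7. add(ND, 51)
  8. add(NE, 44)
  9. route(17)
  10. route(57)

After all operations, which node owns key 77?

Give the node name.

Answer: NA

Derivation:
Op 1: add NA@22 -> ring=[22:NA]
Op 2: add NB@13 -> ring=[13:NB,22:NA]
Op 3: add NC@89 -> ring=[13:NB,22:NA,89:NC]
Op 4: route key 76: smallest pos >= 76 is 89 -> NC
Op 5: remove NC -> ring=[13:NB,22:NA]
Op 6: remove NB -> ring=[22:NA]
Op 7: add ND@51 -> ring=[22:NA,51:ND]
Op 8: add NE@44 -> ring=[22:NA,44:NE,51:ND]
Op 9: route key 17: smallest pos >= 17 is 22 -> NA
Op 10: route key 57: none >= 57, wrap to smallest pos 22 -> NA
Final route key 77: none >= 77, wrap to smallest pos 22 -> NA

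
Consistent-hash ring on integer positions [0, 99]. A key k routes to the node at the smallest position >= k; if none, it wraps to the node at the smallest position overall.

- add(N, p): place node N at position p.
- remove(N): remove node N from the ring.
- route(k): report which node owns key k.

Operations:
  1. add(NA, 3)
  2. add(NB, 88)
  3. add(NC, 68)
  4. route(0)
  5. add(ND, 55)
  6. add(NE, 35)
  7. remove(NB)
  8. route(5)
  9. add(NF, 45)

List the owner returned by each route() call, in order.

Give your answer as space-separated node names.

Answer: NA NE

Derivation:
Op 1: add NA@3 -> ring=[3:NA]
Op 2: add NB@88 -> ring=[3:NA,88:NB]
Op 3: add NC@68 -> ring=[3:NA,68:NC,88:NB]
Op 4: route key 0: smallest pos >= 0 is 3 -> NA
Op 5: add ND@55 -> ring=[3:NA,55:ND,68:NC,88:NB]
Op 6: add NE@35 -> ring=[3:NA,35:NE,55:ND,68:NC,88:NB]
Op 7: remove NB -> ring=[3:NA,35:NE,55:ND,68:NC]
Op 8: route key 5: smallest pos >= 5 is 35 -> NE
Op 9: add NF@45 -> ring=[3:NA,35:NE,45:NF,55:ND,68:NC]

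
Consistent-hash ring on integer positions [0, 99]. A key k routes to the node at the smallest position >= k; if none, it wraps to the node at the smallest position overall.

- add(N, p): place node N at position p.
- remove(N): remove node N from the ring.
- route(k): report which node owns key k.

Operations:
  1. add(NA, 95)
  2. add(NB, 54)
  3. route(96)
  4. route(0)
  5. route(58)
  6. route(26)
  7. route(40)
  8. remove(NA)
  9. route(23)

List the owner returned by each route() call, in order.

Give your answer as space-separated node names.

Op 1: add NA@95 -> ring=[95:NA]
Op 2: add NB@54 -> ring=[54:NB,95:NA]
Op 3: route key 96: none >= 96, wrap to smallest pos 54 -> NB
Op 4: route key 0: smallest pos >= 0 is 54 -> NB
Op 5: route key 58: smallest pos >= 58 is 95 -> NA
Op 6: route key 26: smallest pos >= 26 is 54 -> NB
Op 7: route key 40: smallest pos >= 40 is 54 -> NB
Op 8: remove NA -> ring=[54:NB]
Op 9: route key 23: smallest pos >= 23 is 54 -> NB

Answer: NB NB NA NB NB NB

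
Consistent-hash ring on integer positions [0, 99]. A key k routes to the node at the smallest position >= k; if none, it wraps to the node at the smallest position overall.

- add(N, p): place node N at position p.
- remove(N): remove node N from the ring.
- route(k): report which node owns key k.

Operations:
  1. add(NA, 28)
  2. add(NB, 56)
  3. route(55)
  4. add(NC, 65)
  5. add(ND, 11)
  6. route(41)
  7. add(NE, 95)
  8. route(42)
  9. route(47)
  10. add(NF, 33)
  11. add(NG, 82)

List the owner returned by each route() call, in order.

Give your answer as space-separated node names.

Op 1: add NA@28 -> ring=[28:NA]
Op 2: add NB@56 -> ring=[28:NA,56:NB]
Op 3: route key 55: smallest pos >= 55 is 56 -> NB
Op 4: add NC@65 -> ring=[28:NA,56:NB,65:NC]
Op 5: add ND@11 -> ring=[11:ND,28:NA,56:NB,65:NC]
Op 6: route key 41: smallest pos >= 41 is 56 -> NB
Op 7: add NE@95 -> ring=[11:ND,28:NA,56:NB,65:NC,95:NE]
Op 8: route key 42: smallest pos >= 42 is 56 -> NB
Op 9: route key 47: smallest pos >= 47 is 56 -> NB
Op 10: add NF@33 -> ring=[11:ND,28:NA,33:NF,56:NB,65:NC,95:NE]
Op 11: add NG@82 -> ring=[11:ND,28:NA,33:NF,56:NB,65:NC,82:NG,95:NE]

Answer: NB NB NB NB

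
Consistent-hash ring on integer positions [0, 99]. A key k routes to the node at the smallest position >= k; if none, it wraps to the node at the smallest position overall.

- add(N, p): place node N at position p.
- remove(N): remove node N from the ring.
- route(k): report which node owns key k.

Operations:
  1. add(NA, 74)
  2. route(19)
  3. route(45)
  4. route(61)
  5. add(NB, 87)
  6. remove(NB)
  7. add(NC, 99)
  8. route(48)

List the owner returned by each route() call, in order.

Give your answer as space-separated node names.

Answer: NA NA NA NA

Derivation:
Op 1: add NA@74 -> ring=[74:NA]
Op 2: route key 19: smallest pos >= 19 is 74 -> NA
Op 3: route key 45: smallest pos >= 45 is 74 -> NA
Op 4: route key 61: smallest pos >= 61 is 74 -> NA
Op 5: add NB@87 -> ring=[74:NA,87:NB]
Op 6: remove NB -> ring=[74:NA]
Op 7: add NC@99 -> ring=[74:NA,99:NC]
Op 8: route key 48: smallest pos >= 48 is 74 -> NA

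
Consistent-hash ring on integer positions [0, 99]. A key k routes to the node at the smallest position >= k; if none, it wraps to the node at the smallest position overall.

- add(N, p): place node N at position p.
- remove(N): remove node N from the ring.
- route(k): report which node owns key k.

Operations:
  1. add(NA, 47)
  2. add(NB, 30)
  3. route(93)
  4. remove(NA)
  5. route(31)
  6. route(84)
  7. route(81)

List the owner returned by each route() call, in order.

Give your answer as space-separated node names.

Answer: NB NB NB NB

Derivation:
Op 1: add NA@47 -> ring=[47:NA]
Op 2: add NB@30 -> ring=[30:NB,47:NA]
Op 3: route key 93: none >= 93, wrap to smallest pos 30 -> NB
Op 4: remove NA -> ring=[30:NB]
Op 5: route key 31: none >= 31, wrap to smallest pos 30 -> NB
Op 6: route key 84: none >= 84, wrap to smallest pos 30 -> NB
Op 7: route key 81: none >= 81, wrap to smallest pos 30 -> NB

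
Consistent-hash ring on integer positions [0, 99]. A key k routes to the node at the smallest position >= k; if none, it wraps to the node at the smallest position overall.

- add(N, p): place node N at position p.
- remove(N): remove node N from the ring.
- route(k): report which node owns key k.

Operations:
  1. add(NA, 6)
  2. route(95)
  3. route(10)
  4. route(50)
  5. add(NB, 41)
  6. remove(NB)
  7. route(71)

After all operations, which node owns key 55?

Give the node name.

Op 1: add NA@6 -> ring=[6:NA]
Op 2: route key 95: none >= 95, wrap to smallest pos 6 -> NA
Op 3: route key 10: none >= 10, wrap to smallest pos 6 -> NA
Op 4: route key 50: none >= 50, wrap to smallest pos 6 -> NA
Op 5: add NB@41 -> ring=[6:NA,41:NB]
Op 6: remove NB -> ring=[6:NA]
Op 7: route key 71: none >= 71, wrap to smallest pos 6 -> NA
Final route key 55: none >= 55, wrap to smallest pos 6 -> NA

Answer: NA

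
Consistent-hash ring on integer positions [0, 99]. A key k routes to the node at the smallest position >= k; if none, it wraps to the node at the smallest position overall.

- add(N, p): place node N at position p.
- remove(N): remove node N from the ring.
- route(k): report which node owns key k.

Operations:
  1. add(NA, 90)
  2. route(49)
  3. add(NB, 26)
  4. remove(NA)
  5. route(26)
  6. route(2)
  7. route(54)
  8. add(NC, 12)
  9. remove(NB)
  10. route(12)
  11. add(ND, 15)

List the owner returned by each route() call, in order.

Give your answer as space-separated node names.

Op 1: add NA@90 -> ring=[90:NA]
Op 2: route key 49: smallest pos >= 49 is 90 -> NA
Op 3: add NB@26 -> ring=[26:NB,90:NA]
Op 4: remove NA -> ring=[26:NB]
Op 5: route key 26: smallest pos >= 26 is 26 -> NB
Op 6: route key 2: smallest pos >= 2 is 26 -> NB
Op 7: route key 54: none >= 54, wrap to smallest pos 26 -> NB
Op 8: add NC@12 -> ring=[12:NC,26:NB]
Op 9: remove NB -> ring=[12:NC]
Op 10: route key 12: smallest pos >= 12 is 12 -> NC
Op 11: add ND@15 -> ring=[12:NC,15:ND]

Answer: NA NB NB NB NC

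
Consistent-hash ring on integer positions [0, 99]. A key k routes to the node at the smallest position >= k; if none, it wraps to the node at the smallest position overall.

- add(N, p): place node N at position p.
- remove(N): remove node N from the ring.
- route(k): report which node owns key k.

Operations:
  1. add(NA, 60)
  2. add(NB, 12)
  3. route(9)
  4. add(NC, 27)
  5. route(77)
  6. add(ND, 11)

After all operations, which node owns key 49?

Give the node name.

Op 1: add NA@60 -> ring=[60:NA]
Op 2: add NB@12 -> ring=[12:NB,60:NA]
Op 3: route key 9: smallest pos >= 9 is 12 -> NB
Op 4: add NC@27 -> ring=[12:NB,27:NC,60:NA]
Op 5: route key 77: none >= 77, wrap to smallest pos 12 -> NB
Op 6: add ND@11 -> ring=[11:ND,12:NB,27:NC,60:NA]
Final route key 49: smallest pos >= 49 is 60 -> NA

Answer: NA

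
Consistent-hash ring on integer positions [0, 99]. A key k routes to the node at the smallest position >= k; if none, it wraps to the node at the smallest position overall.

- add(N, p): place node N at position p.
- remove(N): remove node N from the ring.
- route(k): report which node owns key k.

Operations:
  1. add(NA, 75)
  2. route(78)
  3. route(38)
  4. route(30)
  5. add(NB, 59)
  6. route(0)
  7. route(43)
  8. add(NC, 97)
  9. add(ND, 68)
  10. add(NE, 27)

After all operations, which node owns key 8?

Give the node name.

Answer: NE

Derivation:
Op 1: add NA@75 -> ring=[75:NA]
Op 2: route key 78: none >= 78, wrap to smallest pos 75 -> NA
Op 3: route key 38: smallest pos >= 38 is 75 -> NA
Op 4: route key 30: smallest pos >= 30 is 75 -> NA
Op 5: add NB@59 -> ring=[59:NB,75:NA]
Op 6: route key 0: smallest pos >= 0 is 59 -> NB
Op 7: route key 43: smallest pos >= 43 is 59 -> NB
Op 8: add NC@97 -> ring=[59:NB,75:NA,97:NC]
Op 9: add ND@68 -> ring=[59:NB,68:ND,75:NA,97:NC]
Op 10: add NE@27 -> ring=[27:NE,59:NB,68:ND,75:NA,97:NC]
Final route key 8: smallest pos >= 8 is 27 -> NE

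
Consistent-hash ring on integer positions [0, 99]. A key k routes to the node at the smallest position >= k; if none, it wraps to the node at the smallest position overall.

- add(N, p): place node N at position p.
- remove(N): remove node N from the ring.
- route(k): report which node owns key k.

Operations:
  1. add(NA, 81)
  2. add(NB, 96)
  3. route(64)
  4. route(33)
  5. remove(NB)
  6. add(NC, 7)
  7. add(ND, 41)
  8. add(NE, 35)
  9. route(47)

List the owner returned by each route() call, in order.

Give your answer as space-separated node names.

Answer: NA NA NA

Derivation:
Op 1: add NA@81 -> ring=[81:NA]
Op 2: add NB@96 -> ring=[81:NA,96:NB]
Op 3: route key 64: smallest pos >= 64 is 81 -> NA
Op 4: route key 33: smallest pos >= 33 is 81 -> NA
Op 5: remove NB -> ring=[81:NA]
Op 6: add NC@7 -> ring=[7:NC,81:NA]
Op 7: add ND@41 -> ring=[7:NC,41:ND,81:NA]
Op 8: add NE@35 -> ring=[7:NC,35:NE,41:ND,81:NA]
Op 9: route key 47: smallest pos >= 47 is 81 -> NA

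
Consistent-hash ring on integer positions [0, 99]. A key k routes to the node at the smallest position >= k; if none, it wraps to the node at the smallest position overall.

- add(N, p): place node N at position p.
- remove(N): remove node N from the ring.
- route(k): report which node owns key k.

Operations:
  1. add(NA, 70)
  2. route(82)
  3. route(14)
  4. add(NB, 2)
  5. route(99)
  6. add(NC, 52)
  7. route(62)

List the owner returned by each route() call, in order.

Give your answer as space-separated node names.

Answer: NA NA NB NA

Derivation:
Op 1: add NA@70 -> ring=[70:NA]
Op 2: route key 82: none >= 82, wrap to smallest pos 70 -> NA
Op 3: route key 14: smallest pos >= 14 is 70 -> NA
Op 4: add NB@2 -> ring=[2:NB,70:NA]
Op 5: route key 99: none >= 99, wrap to smallest pos 2 -> NB
Op 6: add NC@52 -> ring=[2:NB,52:NC,70:NA]
Op 7: route key 62: smallest pos >= 62 is 70 -> NA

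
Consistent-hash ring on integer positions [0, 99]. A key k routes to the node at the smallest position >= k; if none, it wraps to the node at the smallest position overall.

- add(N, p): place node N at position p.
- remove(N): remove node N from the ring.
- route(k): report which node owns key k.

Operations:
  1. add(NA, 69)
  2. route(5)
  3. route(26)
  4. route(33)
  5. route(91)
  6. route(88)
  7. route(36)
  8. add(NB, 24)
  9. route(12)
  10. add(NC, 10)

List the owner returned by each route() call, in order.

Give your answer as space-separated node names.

Answer: NA NA NA NA NA NA NB

Derivation:
Op 1: add NA@69 -> ring=[69:NA]
Op 2: route key 5: smallest pos >= 5 is 69 -> NA
Op 3: route key 26: smallest pos >= 26 is 69 -> NA
Op 4: route key 33: smallest pos >= 33 is 69 -> NA
Op 5: route key 91: none >= 91, wrap to smallest pos 69 -> NA
Op 6: route key 88: none >= 88, wrap to smallest pos 69 -> NA
Op 7: route key 36: smallest pos >= 36 is 69 -> NA
Op 8: add NB@24 -> ring=[24:NB,69:NA]
Op 9: route key 12: smallest pos >= 12 is 24 -> NB
Op 10: add NC@10 -> ring=[10:NC,24:NB,69:NA]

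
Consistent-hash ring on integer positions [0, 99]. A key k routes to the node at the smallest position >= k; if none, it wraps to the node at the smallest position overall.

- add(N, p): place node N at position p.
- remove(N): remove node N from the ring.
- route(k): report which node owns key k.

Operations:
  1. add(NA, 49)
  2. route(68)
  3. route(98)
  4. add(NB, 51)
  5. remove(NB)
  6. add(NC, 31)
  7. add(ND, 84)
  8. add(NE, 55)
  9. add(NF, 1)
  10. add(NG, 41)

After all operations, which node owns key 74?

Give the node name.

Op 1: add NA@49 -> ring=[49:NA]
Op 2: route key 68: none >= 68, wrap to smallest pos 49 -> NA
Op 3: route key 98: none >= 98, wrap to smallest pos 49 -> NA
Op 4: add NB@51 -> ring=[49:NA,51:NB]
Op 5: remove NB -> ring=[49:NA]
Op 6: add NC@31 -> ring=[31:NC,49:NA]
Op 7: add ND@84 -> ring=[31:NC,49:NA,84:ND]
Op 8: add NE@55 -> ring=[31:NC,49:NA,55:NE,84:ND]
Op 9: add NF@1 -> ring=[1:NF,31:NC,49:NA,55:NE,84:ND]
Op 10: add NG@41 -> ring=[1:NF,31:NC,41:NG,49:NA,55:NE,84:ND]
Final route key 74: smallest pos >= 74 is 84 -> ND

Answer: ND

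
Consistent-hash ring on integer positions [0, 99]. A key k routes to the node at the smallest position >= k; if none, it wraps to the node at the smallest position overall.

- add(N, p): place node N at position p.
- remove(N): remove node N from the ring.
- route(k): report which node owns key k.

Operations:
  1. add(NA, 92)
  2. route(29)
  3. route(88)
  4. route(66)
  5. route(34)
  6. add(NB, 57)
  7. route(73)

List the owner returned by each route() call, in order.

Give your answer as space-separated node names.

Answer: NA NA NA NA NA

Derivation:
Op 1: add NA@92 -> ring=[92:NA]
Op 2: route key 29: smallest pos >= 29 is 92 -> NA
Op 3: route key 88: smallest pos >= 88 is 92 -> NA
Op 4: route key 66: smallest pos >= 66 is 92 -> NA
Op 5: route key 34: smallest pos >= 34 is 92 -> NA
Op 6: add NB@57 -> ring=[57:NB,92:NA]
Op 7: route key 73: smallest pos >= 73 is 92 -> NA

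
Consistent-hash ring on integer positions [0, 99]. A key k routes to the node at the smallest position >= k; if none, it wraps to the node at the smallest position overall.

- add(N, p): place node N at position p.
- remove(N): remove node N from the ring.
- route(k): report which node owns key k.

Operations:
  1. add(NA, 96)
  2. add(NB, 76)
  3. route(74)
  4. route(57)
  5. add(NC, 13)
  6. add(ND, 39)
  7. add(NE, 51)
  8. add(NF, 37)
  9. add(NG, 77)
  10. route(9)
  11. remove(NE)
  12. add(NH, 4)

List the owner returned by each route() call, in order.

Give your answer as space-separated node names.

Op 1: add NA@96 -> ring=[96:NA]
Op 2: add NB@76 -> ring=[76:NB,96:NA]
Op 3: route key 74: smallest pos >= 74 is 76 -> NB
Op 4: route key 57: smallest pos >= 57 is 76 -> NB
Op 5: add NC@13 -> ring=[13:NC,76:NB,96:NA]
Op 6: add ND@39 -> ring=[13:NC,39:ND,76:NB,96:NA]
Op 7: add NE@51 -> ring=[13:NC,39:ND,51:NE,76:NB,96:NA]
Op 8: add NF@37 -> ring=[13:NC,37:NF,39:ND,51:NE,76:NB,96:NA]
Op 9: add NG@77 -> ring=[13:NC,37:NF,39:ND,51:NE,76:NB,77:NG,96:NA]
Op 10: route key 9: smallest pos >= 9 is 13 -> NC
Op 11: remove NE -> ring=[13:NC,37:NF,39:ND,76:NB,77:NG,96:NA]
Op 12: add NH@4 -> ring=[4:NH,13:NC,37:NF,39:ND,76:NB,77:NG,96:NA]

Answer: NB NB NC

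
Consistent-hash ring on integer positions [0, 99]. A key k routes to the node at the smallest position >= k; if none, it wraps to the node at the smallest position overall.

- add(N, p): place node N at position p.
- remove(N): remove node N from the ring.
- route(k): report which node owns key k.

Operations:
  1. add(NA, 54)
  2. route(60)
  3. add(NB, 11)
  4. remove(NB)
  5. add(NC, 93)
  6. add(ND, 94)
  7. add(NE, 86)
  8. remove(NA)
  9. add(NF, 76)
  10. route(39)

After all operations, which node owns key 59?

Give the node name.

Answer: NF

Derivation:
Op 1: add NA@54 -> ring=[54:NA]
Op 2: route key 60: none >= 60, wrap to smallest pos 54 -> NA
Op 3: add NB@11 -> ring=[11:NB,54:NA]
Op 4: remove NB -> ring=[54:NA]
Op 5: add NC@93 -> ring=[54:NA,93:NC]
Op 6: add ND@94 -> ring=[54:NA,93:NC,94:ND]
Op 7: add NE@86 -> ring=[54:NA,86:NE,93:NC,94:ND]
Op 8: remove NA -> ring=[86:NE,93:NC,94:ND]
Op 9: add NF@76 -> ring=[76:NF,86:NE,93:NC,94:ND]
Op 10: route key 39: smallest pos >= 39 is 76 -> NF
Final route key 59: smallest pos >= 59 is 76 -> NF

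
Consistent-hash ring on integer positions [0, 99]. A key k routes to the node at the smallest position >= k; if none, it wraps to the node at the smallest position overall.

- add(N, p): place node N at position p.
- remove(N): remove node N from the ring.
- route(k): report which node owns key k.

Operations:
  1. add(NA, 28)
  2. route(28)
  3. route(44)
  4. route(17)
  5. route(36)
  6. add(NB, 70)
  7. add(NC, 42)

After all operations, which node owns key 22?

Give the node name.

Answer: NA

Derivation:
Op 1: add NA@28 -> ring=[28:NA]
Op 2: route key 28: smallest pos >= 28 is 28 -> NA
Op 3: route key 44: none >= 44, wrap to smallest pos 28 -> NA
Op 4: route key 17: smallest pos >= 17 is 28 -> NA
Op 5: route key 36: none >= 36, wrap to smallest pos 28 -> NA
Op 6: add NB@70 -> ring=[28:NA,70:NB]
Op 7: add NC@42 -> ring=[28:NA,42:NC,70:NB]
Final route key 22: smallest pos >= 22 is 28 -> NA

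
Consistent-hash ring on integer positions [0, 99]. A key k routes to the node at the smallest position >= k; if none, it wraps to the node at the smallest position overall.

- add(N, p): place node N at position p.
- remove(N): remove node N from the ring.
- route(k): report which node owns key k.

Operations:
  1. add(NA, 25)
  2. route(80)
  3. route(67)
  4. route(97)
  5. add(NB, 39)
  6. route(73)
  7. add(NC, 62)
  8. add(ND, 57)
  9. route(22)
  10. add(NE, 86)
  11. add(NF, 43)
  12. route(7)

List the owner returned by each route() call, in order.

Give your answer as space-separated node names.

Op 1: add NA@25 -> ring=[25:NA]
Op 2: route key 80: none >= 80, wrap to smallest pos 25 -> NA
Op 3: route key 67: none >= 67, wrap to smallest pos 25 -> NA
Op 4: route key 97: none >= 97, wrap to smallest pos 25 -> NA
Op 5: add NB@39 -> ring=[25:NA,39:NB]
Op 6: route key 73: none >= 73, wrap to smallest pos 25 -> NA
Op 7: add NC@62 -> ring=[25:NA,39:NB,62:NC]
Op 8: add ND@57 -> ring=[25:NA,39:NB,57:ND,62:NC]
Op 9: route key 22: smallest pos >= 22 is 25 -> NA
Op 10: add NE@86 -> ring=[25:NA,39:NB,57:ND,62:NC,86:NE]
Op 11: add NF@43 -> ring=[25:NA,39:NB,43:NF,57:ND,62:NC,86:NE]
Op 12: route key 7: smallest pos >= 7 is 25 -> NA

Answer: NA NA NA NA NA NA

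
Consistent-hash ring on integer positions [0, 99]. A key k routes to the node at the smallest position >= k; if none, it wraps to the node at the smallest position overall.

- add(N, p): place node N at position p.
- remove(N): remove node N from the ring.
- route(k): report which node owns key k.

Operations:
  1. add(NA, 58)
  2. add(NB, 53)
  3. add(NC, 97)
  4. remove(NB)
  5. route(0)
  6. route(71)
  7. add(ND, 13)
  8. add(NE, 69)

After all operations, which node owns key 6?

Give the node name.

Op 1: add NA@58 -> ring=[58:NA]
Op 2: add NB@53 -> ring=[53:NB,58:NA]
Op 3: add NC@97 -> ring=[53:NB,58:NA,97:NC]
Op 4: remove NB -> ring=[58:NA,97:NC]
Op 5: route key 0: smallest pos >= 0 is 58 -> NA
Op 6: route key 71: smallest pos >= 71 is 97 -> NC
Op 7: add ND@13 -> ring=[13:ND,58:NA,97:NC]
Op 8: add NE@69 -> ring=[13:ND,58:NA,69:NE,97:NC]
Final route key 6: smallest pos >= 6 is 13 -> ND

Answer: ND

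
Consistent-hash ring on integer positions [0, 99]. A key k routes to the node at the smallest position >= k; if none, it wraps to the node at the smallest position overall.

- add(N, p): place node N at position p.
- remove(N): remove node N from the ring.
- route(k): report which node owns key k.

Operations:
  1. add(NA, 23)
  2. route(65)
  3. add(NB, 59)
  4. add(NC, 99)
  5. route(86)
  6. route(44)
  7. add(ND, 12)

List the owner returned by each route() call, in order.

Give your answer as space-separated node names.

Answer: NA NC NB

Derivation:
Op 1: add NA@23 -> ring=[23:NA]
Op 2: route key 65: none >= 65, wrap to smallest pos 23 -> NA
Op 3: add NB@59 -> ring=[23:NA,59:NB]
Op 4: add NC@99 -> ring=[23:NA,59:NB,99:NC]
Op 5: route key 86: smallest pos >= 86 is 99 -> NC
Op 6: route key 44: smallest pos >= 44 is 59 -> NB
Op 7: add ND@12 -> ring=[12:ND,23:NA,59:NB,99:NC]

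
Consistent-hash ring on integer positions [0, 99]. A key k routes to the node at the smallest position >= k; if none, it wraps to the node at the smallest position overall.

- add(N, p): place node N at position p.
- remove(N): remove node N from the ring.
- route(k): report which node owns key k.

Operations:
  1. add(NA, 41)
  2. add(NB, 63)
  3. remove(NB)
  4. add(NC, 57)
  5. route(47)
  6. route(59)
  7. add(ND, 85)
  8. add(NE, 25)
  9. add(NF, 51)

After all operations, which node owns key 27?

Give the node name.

Answer: NA

Derivation:
Op 1: add NA@41 -> ring=[41:NA]
Op 2: add NB@63 -> ring=[41:NA,63:NB]
Op 3: remove NB -> ring=[41:NA]
Op 4: add NC@57 -> ring=[41:NA,57:NC]
Op 5: route key 47: smallest pos >= 47 is 57 -> NC
Op 6: route key 59: none >= 59, wrap to smallest pos 41 -> NA
Op 7: add ND@85 -> ring=[41:NA,57:NC,85:ND]
Op 8: add NE@25 -> ring=[25:NE,41:NA,57:NC,85:ND]
Op 9: add NF@51 -> ring=[25:NE,41:NA,51:NF,57:NC,85:ND]
Final route key 27: smallest pos >= 27 is 41 -> NA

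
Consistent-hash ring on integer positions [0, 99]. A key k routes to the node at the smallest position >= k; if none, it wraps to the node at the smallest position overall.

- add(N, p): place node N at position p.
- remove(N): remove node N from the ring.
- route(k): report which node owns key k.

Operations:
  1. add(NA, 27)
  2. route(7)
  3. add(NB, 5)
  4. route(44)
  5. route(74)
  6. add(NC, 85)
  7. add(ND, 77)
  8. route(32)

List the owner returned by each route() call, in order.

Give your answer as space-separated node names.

Answer: NA NB NB ND

Derivation:
Op 1: add NA@27 -> ring=[27:NA]
Op 2: route key 7: smallest pos >= 7 is 27 -> NA
Op 3: add NB@5 -> ring=[5:NB,27:NA]
Op 4: route key 44: none >= 44, wrap to smallest pos 5 -> NB
Op 5: route key 74: none >= 74, wrap to smallest pos 5 -> NB
Op 6: add NC@85 -> ring=[5:NB,27:NA,85:NC]
Op 7: add ND@77 -> ring=[5:NB,27:NA,77:ND,85:NC]
Op 8: route key 32: smallest pos >= 32 is 77 -> ND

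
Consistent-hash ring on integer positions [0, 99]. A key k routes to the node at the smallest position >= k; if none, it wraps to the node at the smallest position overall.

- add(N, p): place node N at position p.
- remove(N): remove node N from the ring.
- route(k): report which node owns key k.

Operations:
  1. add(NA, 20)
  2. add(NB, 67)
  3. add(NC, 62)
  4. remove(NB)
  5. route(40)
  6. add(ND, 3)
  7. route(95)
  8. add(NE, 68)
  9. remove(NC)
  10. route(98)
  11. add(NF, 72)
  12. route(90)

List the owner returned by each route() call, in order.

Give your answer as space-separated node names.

Answer: NC ND ND ND

Derivation:
Op 1: add NA@20 -> ring=[20:NA]
Op 2: add NB@67 -> ring=[20:NA,67:NB]
Op 3: add NC@62 -> ring=[20:NA,62:NC,67:NB]
Op 4: remove NB -> ring=[20:NA,62:NC]
Op 5: route key 40: smallest pos >= 40 is 62 -> NC
Op 6: add ND@3 -> ring=[3:ND,20:NA,62:NC]
Op 7: route key 95: none >= 95, wrap to smallest pos 3 -> ND
Op 8: add NE@68 -> ring=[3:ND,20:NA,62:NC,68:NE]
Op 9: remove NC -> ring=[3:ND,20:NA,68:NE]
Op 10: route key 98: none >= 98, wrap to smallest pos 3 -> ND
Op 11: add NF@72 -> ring=[3:ND,20:NA,68:NE,72:NF]
Op 12: route key 90: none >= 90, wrap to smallest pos 3 -> ND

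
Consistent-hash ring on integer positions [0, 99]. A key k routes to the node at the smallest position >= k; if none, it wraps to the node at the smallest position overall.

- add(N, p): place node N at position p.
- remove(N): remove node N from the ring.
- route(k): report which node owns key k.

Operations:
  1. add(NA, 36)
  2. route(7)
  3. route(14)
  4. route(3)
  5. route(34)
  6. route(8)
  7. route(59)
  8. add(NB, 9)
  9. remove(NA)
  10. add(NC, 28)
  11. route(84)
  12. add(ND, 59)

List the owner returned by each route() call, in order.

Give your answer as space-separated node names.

Op 1: add NA@36 -> ring=[36:NA]
Op 2: route key 7: smallest pos >= 7 is 36 -> NA
Op 3: route key 14: smallest pos >= 14 is 36 -> NA
Op 4: route key 3: smallest pos >= 3 is 36 -> NA
Op 5: route key 34: smallest pos >= 34 is 36 -> NA
Op 6: route key 8: smallest pos >= 8 is 36 -> NA
Op 7: route key 59: none >= 59, wrap to smallest pos 36 -> NA
Op 8: add NB@9 -> ring=[9:NB,36:NA]
Op 9: remove NA -> ring=[9:NB]
Op 10: add NC@28 -> ring=[9:NB,28:NC]
Op 11: route key 84: none >= 84, wrap to smallest pos 9 -> NB
Op 12: add ND@59 -> ring=[9:NB,28:NC,59:ND]

Answer: NA NA NA NA NA NA NB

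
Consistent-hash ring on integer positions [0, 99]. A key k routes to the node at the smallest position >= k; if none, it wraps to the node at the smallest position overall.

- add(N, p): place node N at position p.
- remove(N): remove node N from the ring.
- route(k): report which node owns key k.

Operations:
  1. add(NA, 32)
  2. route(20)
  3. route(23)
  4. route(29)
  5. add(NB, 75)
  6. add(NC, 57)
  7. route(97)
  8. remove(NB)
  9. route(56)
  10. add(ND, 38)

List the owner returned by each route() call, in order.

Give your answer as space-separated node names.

Answer: NA NA NA NA NC

Derivation:
Op 1: add NA@32 -> ring=[32:NA]
Op 2: route key 20: smallest pos >= 20 is 32 -> NA
Op 3: route key 23: smallest pos >= 23 is 32 -> NA
Op 4: route key 29: smallest pos >= 29 is 32 -> NA
Op 5: add NB@75 -> ring=[32:NA,75:NB]
Op 6: add NC@57 -> ring=[32:NA,57:NC,75:NB]
Op 7: route key 97: none >= 97, wrap to smallest pos 32 -> NA
Op 8: remove NB -> ring=[32:NA,57:NC]
Op 9: route key 56: smallest pos >= 56 is 57 -> NC
Op 10: add ND@38 -> ring=[32:NA,38:ND,57:NC]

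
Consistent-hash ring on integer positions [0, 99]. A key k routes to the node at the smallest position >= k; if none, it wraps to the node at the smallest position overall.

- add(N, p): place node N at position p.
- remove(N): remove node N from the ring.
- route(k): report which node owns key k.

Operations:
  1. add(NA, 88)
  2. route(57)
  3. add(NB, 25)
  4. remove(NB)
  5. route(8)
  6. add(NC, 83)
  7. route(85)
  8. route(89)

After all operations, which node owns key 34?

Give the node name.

Answer: NC

Derivation:
Op 1: add NA@88 -> ring=[88:NA]
Op 2: route key 57: smallest pos >= 57 is 88 -> NA
Op 3: add NB@25 -> ring=[25:NB,88:NA]
Op 4: remove NB -> ring=[88:NA]
Op 5: route key 8: smallest pos >= 8 is 88 -> NA
Op 6: add NC@83 -> ring=[83:NC,88:NA]
Op 7: route key 85: smallest pos >= 85 is 88 -> NA
Op 8: route key 89: none >= 89, wrap to smallest pos 83 -> NC
Final route key 34: smallest pos >= 34 is 83 -> NC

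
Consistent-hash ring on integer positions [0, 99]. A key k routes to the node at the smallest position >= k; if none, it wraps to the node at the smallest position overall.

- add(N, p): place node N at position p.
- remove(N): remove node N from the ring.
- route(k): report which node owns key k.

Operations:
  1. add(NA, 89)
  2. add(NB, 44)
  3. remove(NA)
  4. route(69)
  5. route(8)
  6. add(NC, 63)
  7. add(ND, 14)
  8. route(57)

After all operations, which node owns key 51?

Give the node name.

Op 1: add NA@89 -> ring=[89:NA]
Op 2: add NB@44 -> ring=[44:NB,89:NA]
Op 3: remove NA -> ring=[44:NB]
Op 4: route key 69: none >= 69, wrap to smallest pos 44 -> NB
Op 5: route key 8: smallest pos >= 8 is 44 -> NB
Op 6: add NC@63 -> ring=[44:NB,63:NC]
Op 7: add ND@14 -> ring=[14:ND,44:NB,63:NC]
Op 8: route key 57: smallest pos >= 57 is 63 -> NC
Final route key 51: smallest pos >= 51 is 63 -> NC

Answer: NC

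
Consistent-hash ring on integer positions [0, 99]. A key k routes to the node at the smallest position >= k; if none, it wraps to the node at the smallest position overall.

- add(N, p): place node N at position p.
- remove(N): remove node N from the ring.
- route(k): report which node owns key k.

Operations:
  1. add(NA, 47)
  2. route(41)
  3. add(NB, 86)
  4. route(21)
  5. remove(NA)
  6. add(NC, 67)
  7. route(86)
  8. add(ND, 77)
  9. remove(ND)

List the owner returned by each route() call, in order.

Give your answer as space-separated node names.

Answer: NA NA NB

Derivation:
Op 1: add NA@47 -> ring=[47:NA]
Op 2: route key 41: smallest pos >= 41 is 47 -> NA
Op 3: add NB@86 -> ring=[47:NA,86:NB]
Op 4: route key 21: smallest pos >= 21 is 47 -> NA
Op 5: remove NA -> ring=[86:NB]
Op 6: add NC@67 -> ring=[67:NC,86:NB]
Op 7: route key 86: smallest pos >= 86 is 86 -> NB
Op 8: add ND@77 -> ring=[67:NC,77:ND,86:NB]
Op 9: remove ND -> ring=[67:NC,86:NB]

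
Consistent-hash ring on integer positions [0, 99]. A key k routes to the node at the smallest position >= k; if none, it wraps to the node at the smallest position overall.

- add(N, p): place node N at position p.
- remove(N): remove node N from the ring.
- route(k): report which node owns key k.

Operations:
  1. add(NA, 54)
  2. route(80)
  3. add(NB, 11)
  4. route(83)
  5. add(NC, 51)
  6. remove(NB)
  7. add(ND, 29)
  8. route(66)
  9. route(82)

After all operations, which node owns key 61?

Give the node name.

Op 1: add NA@54 -> ring=[54:NA]
Op 2: route key 80: none >= 80, wrap to smallest pos 54 -> NA
Op 3: add NB@11 -> ring=[11:NB,54:NA]
Op 4: route key 83: none >= 83, wrap to smallest pos 11 -> NB
Op 5: add NC@51 -> ring=[11:NB,51:NC,54:NA]
Op 6: remove NB -> ring=[51:NC,54:NA]
Op 7: add ND@29 -> ring=[29:ND,51:NC,54:NA]
Op 8: route key 66: none >= 66, wrap to smallest pos 29 -> ND
Op 9: route key 82: none >= 82, wrap to smallest pos 29 -> ND
Final route key 61: none >= 61, wrap to smallest pos 29 -> ND

Answer: ND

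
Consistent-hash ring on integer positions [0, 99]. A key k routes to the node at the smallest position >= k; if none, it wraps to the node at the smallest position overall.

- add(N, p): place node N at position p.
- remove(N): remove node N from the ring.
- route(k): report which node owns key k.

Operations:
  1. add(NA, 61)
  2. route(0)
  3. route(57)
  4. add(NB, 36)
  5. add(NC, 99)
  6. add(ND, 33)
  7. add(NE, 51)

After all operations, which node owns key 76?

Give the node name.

Op 1: add NA@61 -> ring=[61:NA]
Op 2: route key 0: smallest pos >= 0 is 61 -> NA
Op 3: route key 57: smallest pos >= 57 is 61 -> NA
Op 4: add NB@36 -> ring=[36:NB,61:NA]
Op 5: add NC@99 -> ring=[36:NB,61:NA,99:NC]
Op 6: add ND@33 -> ring=[33:ND,36:NB,61:NA,99:NC]
Op 7: add NE@51 -> ring=[33:ND,36:NB,51:NE,61:NA,99:NC]
Final route key 76: smallest pos >= 76 is 99 -> NC

Answer: NC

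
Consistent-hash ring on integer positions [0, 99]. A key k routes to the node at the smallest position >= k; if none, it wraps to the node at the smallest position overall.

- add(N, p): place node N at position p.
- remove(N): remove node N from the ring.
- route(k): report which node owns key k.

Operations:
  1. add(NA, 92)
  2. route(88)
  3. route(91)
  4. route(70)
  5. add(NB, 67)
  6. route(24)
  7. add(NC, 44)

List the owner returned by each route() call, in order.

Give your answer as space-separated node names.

Answer: NA NA NA NB

Derivation:
Op 1: add NA@92 -> ring=[92:NA]
Op 2: route key 88: smallest pos >= 88 is 92 -> NA
Op 3: route key 91: smallest pos >= 91 is 92 -> NA
Op 4: route key 70: smallest pos >= 70 is 92 -> NA
Op 5: add NB@67 -> ring=[67:NB,92:NA]
Op 6: route key 24: smallest pos >= 24 is 67 -> NB
Op 7: add NC@44 -> ring=[44:NC,67:NB,92:NA]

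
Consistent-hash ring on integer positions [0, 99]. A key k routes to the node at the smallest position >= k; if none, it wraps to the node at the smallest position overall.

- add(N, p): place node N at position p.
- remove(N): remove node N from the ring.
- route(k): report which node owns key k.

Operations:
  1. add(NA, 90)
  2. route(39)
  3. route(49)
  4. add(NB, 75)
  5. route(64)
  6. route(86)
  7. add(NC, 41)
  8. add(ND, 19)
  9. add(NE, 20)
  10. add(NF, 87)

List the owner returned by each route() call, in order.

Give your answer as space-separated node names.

Answer: NA NA NB NA

Derivation:
Op 1: add NA@90 -> ring=[90:NA]
Op 2: route key 39: smallest pos >= 39 is 90 -> NA
Op 3: route key 49: smallest pos >= 49 is 90 -> NA
Op 4: add NB@75 -> ring=[75:NB,90:NA]
Op 5: route key 64: smallest pos >= 64 is 75 -> NB
Op 6: route key 86: smallest pos >= 86 is 90 -> NA
Op 7: add NC@41 -> ring=[41:NC,75:NB,90:NA]
Op 8: add ND@19 -> ring=[19:ND,41:NC,75:NB,90:NA]
Op 9: add NE@20 -> ring=[19:ND,20:NE,41:NC,75:NB,90:NA]
Op 10: add NF@87 -> ring=[19:ND,20:NE,41:NC,75:NB,87:NF,90:NA]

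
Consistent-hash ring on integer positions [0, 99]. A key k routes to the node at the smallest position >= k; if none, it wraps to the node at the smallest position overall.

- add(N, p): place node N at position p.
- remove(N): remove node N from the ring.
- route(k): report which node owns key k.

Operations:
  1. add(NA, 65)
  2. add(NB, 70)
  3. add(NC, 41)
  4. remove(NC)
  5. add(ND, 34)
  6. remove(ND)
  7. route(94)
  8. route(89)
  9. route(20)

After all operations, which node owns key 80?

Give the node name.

Op 1: add NA@65 -> ring=[65:NA]
Op 2: add NB@70 -> ring=[65:NA,70:NB]
Op 3: add NC@41 -> ring=[41:NC,65:NA,70:NB]
Op 4: remove NC -> ring=[65:NA,70:NB]
Op 5: add ND@34 -> ring=[34:ND,65:NA,70:NB]
Op 6: remove ND -> ring=[65:NA,70:NB]
Op 7: route key 94: none >= 94, wrap to smallest pos 65 -> NA
Op 8: route key 89: none >= 89, wrap to smallest pos 65 -> NA
Op 9: route key 20: smallest pos >= 20 is 65 -> NA
Final route key 80: none >= 80, wrap to smallest pos 65 -> NA

Answer: NA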